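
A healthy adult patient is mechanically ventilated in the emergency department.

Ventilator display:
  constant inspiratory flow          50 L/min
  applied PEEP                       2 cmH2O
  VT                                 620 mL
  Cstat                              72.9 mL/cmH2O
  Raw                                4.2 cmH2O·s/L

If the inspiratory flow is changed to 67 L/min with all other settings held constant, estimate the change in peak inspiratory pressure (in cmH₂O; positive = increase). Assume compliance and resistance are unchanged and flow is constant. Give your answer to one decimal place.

1.2

Flow: 50 L/min ÷ 60 = 0.8333 L/s.
New flow: 67 L/min ÷ 60 = 1.1167 L/s.
PIP = Vt/C + R·V̇ + PEEP (constant-flow equation of motion).
Only the resistive term changes: ΔPIP = R × ΔV̇ = 4.2 × (1.1167 − 0.8333) = 4.2 × 0.2834 = 1.19 cmH2O.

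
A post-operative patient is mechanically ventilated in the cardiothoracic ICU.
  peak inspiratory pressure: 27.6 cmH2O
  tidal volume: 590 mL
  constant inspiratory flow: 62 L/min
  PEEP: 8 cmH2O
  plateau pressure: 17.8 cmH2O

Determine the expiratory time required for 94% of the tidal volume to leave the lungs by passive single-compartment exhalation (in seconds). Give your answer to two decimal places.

Flow: 62 L/min ÷ 60 = 1.0333 L/s.
R = (PIP − Pplat)/V̇ = (27.6 − 17.8) / 1.0333 = 9.8/1.0333 = 9.484 cmH2O·s/L.
C = Vt/(Pplat − PEEP) = 590.0 / (17.8 − 8) = 590.0/9.8 = 60.204 mL/cmH2O.
τ = R × C = 9.484 × 0.0602 L/cmH2O = 0.5709 s.
t = −τ·ln(1 − 0.94) = −0.5709·ln(0.06) = 1.606 s.

1.61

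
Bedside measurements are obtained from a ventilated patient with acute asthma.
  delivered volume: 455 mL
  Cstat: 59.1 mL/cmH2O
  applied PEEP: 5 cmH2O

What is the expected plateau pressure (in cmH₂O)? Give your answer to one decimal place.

12.7

Pplat = PEEP + Vt / Cstat = 5 + 455 / 59.1 = 5 + 7.699 = 12.699 cmH2O.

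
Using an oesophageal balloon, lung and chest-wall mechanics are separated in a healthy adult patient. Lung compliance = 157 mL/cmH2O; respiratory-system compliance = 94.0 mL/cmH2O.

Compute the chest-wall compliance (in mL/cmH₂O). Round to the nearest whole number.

234

1/Ccw = 1/Crs − 1/CL.
1/Ccw = 1/94.0 − 1/157 = 0.004269.
Ccw = 234.25 mL/cmH2O.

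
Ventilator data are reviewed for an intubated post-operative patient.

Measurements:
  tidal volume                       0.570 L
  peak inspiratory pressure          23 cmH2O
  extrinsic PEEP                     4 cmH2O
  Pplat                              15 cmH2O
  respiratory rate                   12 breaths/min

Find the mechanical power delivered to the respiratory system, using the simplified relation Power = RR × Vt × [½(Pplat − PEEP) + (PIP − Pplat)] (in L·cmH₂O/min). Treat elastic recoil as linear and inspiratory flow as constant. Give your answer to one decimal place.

Per-breath work = Vt × [½(Pplat−PEEP) + (PIP−Pplat)] = 0.570 × [0.5×11.0 + 8.0] = 0.570 × 13.5 = 7.695 L·cmH2O.
Power = 12 × 7.695 = 92.34 L·cmH2O/min.

92.3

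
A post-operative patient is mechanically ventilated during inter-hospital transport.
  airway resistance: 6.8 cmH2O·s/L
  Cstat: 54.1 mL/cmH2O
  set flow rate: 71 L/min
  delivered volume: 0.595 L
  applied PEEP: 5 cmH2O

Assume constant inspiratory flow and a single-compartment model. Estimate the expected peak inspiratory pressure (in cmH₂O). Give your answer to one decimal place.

Flow: 71 L/min ÷ 60 = 1.1833 L/s.
Equation of motion (constant flow): PIP = Vt/C + R·V̇ + PEEP.
PIP = 595/54.1 + 6.8×1.1833 + 5 = 10.998 + 8.046 + 5 = 24.044 cmH2O.

24.0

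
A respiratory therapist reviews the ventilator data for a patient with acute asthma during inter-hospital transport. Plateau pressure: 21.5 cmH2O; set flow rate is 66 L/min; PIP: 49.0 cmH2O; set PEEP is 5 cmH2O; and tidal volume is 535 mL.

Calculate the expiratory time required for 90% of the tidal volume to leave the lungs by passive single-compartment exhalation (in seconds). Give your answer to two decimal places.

1.87

Flow: 66 L/min ÷ 60 = 1.1 L/s.
R = (PIP − Pplat)/V̇ = (49.0 − 21.5) / 1.1 = 27.5/1.1 = 25.0 cmH2O·s/L.
C = Vt/(Pplat − PEEP) = 535.0 / (21.5 − 5) = 535.0/16.5 = 32.424 mL/cmH2O.
τ = R × C = 25.0 × 0.03242 L/cmH2O = 0.8105 s.
t = −τ·ln(1 − 0.90) = −0.8105·ln(0.1) = 1.866 s.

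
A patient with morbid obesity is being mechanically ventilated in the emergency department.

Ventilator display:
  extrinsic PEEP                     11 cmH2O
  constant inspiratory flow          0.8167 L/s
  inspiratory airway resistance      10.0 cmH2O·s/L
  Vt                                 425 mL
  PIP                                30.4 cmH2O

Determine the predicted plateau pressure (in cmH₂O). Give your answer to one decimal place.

Pplat = PIP − Raw × flow = 30.4 − 10.0 × 0.8167 = 30.4 − 8.167 = 22.233 cmH2O.

22.2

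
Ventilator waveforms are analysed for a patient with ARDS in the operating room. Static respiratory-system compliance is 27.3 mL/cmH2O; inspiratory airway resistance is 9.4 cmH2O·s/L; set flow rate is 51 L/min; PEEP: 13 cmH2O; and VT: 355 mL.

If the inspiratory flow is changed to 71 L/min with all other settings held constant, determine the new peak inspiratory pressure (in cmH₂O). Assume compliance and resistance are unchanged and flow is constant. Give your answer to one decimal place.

37.1

Flow: 51 L/min ÷ 60 = 0.85 L/s.
New flow: 71 L/min ÷ 60 = 1.1833 L/s.
PIP = Vt/C + R·V̇ + PEEP (constant-flow equation of motion).
Only the resistive term changes: ΔPIP = R × ΔV̇ = 9.4 × (1.1833 − 0.85) = 9.4 × 0.3333 = 3.133 cmH2O.
Original PIP = 355/27.3 + 9.4×0.85 + 13 = 33.994 cmH2O; new PIP = 33.994 + (3.133) = 37.127 cmH2O.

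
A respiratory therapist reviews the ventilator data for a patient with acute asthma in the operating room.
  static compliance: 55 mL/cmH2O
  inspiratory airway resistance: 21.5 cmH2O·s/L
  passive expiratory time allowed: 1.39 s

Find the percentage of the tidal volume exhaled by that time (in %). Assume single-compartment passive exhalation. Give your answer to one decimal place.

69.1

τ = R × C = 21.5 × 55 mL/cmH2O = 21.5 × 0.055 L/cmH2O = 1.183 s.
Passive exhalation: V(t)/V₀ = e^(−t/τ) = e^(−1.39/1.183) = 0.3088.
Fraction exhaled = 1 − 0.3088 = 0.6912 → 69.12%.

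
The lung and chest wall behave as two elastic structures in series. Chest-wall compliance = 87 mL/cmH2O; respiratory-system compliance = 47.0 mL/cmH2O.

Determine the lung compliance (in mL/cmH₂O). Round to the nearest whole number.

102

1/CL = 1/Crs − 1/Ccw.
1/CL = 1/47.0 − 1/87 = 0.009782.
CL = 102.23 mL/cmH2O.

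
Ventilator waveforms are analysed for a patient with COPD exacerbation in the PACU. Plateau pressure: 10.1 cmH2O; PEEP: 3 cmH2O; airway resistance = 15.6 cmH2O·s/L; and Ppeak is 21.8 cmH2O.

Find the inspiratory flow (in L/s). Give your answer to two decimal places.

flow = (PIP − Pplat) / Raw = 11.7 / 15.6 = 0.75 L/s.

0.75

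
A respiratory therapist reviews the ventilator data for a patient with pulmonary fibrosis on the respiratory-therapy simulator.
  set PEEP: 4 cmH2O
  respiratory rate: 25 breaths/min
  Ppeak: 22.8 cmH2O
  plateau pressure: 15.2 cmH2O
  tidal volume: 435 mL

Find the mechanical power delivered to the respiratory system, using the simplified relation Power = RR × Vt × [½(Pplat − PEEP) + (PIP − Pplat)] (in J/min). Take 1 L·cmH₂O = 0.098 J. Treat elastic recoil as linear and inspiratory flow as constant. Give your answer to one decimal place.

Per-breath work = Vt × [½(Pplat−PEEP) + (PIP−Pplat)] = 0.435 × [0.5×11.2 + 7.6] = 0.435 × 13.2 = 5.742 L·cmH2O.
Power = 25 × 5.742 = 143.55 L·cmH2O/min.
× 0.098 J/(L·cmH2O) → 14.068 J/min.

14.1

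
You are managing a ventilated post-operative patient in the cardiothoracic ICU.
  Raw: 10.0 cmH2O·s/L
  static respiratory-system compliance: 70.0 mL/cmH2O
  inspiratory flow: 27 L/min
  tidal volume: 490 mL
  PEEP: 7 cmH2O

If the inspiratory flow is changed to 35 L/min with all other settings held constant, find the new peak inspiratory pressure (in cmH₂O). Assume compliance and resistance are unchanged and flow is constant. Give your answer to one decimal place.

19.8

Flow: 27 L/min ÷ 60 = 0.45 L/s.
New flow: 35 L/min ÷ 60 = 0.5833 L/s.
PIP = Vt/C + R·V̇ + PEEP (constant-flow equation of motion).
Only the resistive term changes: ΔPIP = R × ΔV̇ = 10.0 × (0.5833 − 0.45) = 10.0 × 0.1333 = 1.333 cmH2O.
Original PIP = 490/70.0 + 10.0×0.45 + 7 = 18.5 cmH2O; new PIP = 18.5 + (1.333) = 19.833 cmH2O.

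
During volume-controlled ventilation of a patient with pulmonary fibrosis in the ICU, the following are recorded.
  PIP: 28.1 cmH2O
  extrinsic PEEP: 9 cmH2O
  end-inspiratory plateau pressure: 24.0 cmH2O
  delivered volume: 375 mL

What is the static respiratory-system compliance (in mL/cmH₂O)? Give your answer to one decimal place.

25.0

Cstat = Vt / (Pplat − PEEP) = 375 / (24.0 − 9) = 375 / 15.0 = 25.0 mL/cmH2O.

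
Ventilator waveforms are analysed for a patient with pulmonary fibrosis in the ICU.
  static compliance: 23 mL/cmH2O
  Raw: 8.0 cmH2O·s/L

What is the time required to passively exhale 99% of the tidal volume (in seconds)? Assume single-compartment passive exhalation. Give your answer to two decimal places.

0.85

τ = R × C = 8.0 × 23 mL/cmH2O = 8.0 × 0.023 L/cmH2O = 0.184 s.
Exhaled fraction f = 1 − e^(−t/τ) → t = −τ·ln(1 − f) = −0.184·ln(0.01) = 0.8474 s.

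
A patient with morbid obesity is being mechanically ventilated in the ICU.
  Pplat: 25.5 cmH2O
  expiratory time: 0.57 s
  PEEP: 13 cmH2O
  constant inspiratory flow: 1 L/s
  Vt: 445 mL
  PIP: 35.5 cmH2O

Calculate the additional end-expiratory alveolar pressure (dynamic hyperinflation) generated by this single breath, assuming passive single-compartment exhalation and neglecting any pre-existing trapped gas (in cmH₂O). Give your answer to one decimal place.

2.5

R = (PIP − Pplat)/V̇ = (35.5 − 25.5) / 1 = 10.0/1 = 10.0 cmH2O·s/L.
C = Vt/(Pplat − PEEP) = 445.0 / (25.5 − 13) = 445.0/12.5 = 35.6 mL/cmH2O.
τ = R × C = 10.0 × 0.0356 L/cmH2O = 0.356 s.
Fraction remaining = e^(−Te/τ) = e^(−0.57/0.356) = 0.2017; trapped volume = 445.0 × 0.2017 = 89.757 mL.
Additional alveolar pressure from trapping ≈ V_trapped / C = 89.757 / 35.6 = 2.521 cmH2O.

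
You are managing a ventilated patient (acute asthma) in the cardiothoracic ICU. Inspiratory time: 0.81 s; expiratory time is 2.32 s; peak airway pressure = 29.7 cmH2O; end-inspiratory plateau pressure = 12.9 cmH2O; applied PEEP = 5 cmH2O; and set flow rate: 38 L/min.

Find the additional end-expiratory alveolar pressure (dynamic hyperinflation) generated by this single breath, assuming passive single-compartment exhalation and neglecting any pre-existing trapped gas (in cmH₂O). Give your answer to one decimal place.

Flow: 38 L/min ÷ 60 = 0.6333 L/s.
Vt = flow × Ti = 0.6333 L/s × 0.81 s × 1000 mL/L = 512.97 mL.
R = (PIP − Pplat)/V̇ = (29.7 − 12.9) / 0.6333 = 16.8/0.6333 = 26.528 cmH2O·s/L.
C = Vt/(Pplat − PEEP) = 512.97 / (12.9 − 5) = 512.97/7.9 = 64.933 mL/cmH2O.
τ = R × C = 26.528 × 0.06493 L/cmH2O = 1.722 s.
Fraction remaining = e^(−Te/τ) = e^(−2.32/1.722) = 0.2599; trapped volume = 512.97 × 0.2599 = 133.32 mL.
Additional alveolar pressure from trapping ≈ V_trapped / C = 133.32 / 64.933 = 2.053 cmH2O.

2.1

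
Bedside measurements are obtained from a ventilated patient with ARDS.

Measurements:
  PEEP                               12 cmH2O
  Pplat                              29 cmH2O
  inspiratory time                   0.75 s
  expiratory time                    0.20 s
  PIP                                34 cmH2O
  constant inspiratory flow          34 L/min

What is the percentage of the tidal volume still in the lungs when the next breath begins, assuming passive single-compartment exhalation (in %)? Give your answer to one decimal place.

Flow: 34 L/min ÷ 60 = 0.5667 L/s.
Vt = flow × Ti = 0.5667 L/s × 0.75 s × 1000 mL/L = 425.03 mL.
R = (PIP − Pplat)/V̇ = (34 − 29) / 0.5667 = 5.0/0.5667 = 8.823 cmH2O·s/L.
C = Vt/(Pplat − PEEP) = 425.03 / (29 − 12) = 425.03/17.0 = 25.002 mL/cmH2O.
τ = R × C = 8.823 × 0.025 L/cmH2O = 0.2206 s.
Fraction remaining at end-expiration = e^(−Te/τ) = e^(−0.20/0.2206) = 0.4039 → 40.39%.

40.4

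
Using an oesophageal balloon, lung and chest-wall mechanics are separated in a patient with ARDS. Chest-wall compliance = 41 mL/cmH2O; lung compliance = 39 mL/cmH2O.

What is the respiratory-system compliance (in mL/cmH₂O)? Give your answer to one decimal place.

Lung and chest wall are elastances in series: 1/Crs = 1/CL + 1/Ccw.
1/Crs = 1/39 + 1/41 = 0.05003.
Crs = 19.988 mL/cmH2O.

20.0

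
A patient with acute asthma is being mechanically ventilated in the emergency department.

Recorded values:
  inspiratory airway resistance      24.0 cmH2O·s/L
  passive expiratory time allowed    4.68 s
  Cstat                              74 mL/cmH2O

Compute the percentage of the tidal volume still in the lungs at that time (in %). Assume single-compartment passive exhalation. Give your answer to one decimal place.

7.2

τ = R × C = 24.0 × 74 mL/cmH2O = 24.0 × 0.074 L/cmH2O = 1.776 s.
Passive exhalation: V(t)/V₀ = e^(−t/τ) = e^(−4.68/1.776) = 0.07171.
Fraction remaining = 0.07171 → 7.171%.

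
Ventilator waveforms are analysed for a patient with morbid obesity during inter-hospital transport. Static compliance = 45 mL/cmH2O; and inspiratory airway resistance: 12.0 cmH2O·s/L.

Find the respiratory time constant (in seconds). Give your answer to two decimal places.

0.54

τ = R × C = 12.0 × 45 mL/cmH2O = 12.0 × 0.045 L/cmH2O = 0.54 s.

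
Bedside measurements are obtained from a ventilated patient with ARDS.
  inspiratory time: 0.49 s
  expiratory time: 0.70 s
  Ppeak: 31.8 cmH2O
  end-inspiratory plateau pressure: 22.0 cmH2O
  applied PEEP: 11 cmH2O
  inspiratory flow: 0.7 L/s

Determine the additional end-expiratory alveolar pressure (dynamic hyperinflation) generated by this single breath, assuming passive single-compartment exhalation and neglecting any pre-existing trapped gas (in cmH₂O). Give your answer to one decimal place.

2.2

Vt = flow × Ti = 0.7 L/s × 0.49 s × 1000 mL/L = 343.0 mL.
R = (PIP − Pplat)/V̇ = (31.8 − 22.0) / 0.7 = 9.8/0.7 = 14.0 cmH2O·s/L.
C = Vt/(Pplat − PEEP) = 343.0 / (22.0 − 11) = 343.0/11.0 = 31.182 mL/cmH2O.
τ = R × C = 14.0 × 0.03118 L/cmH2O = 0.4365 s.
Fraction remaining = e^(−Te/τ) = e^(−0.70/0.4365) = 0.2012; trapped volume = 343.0 × 0.2012 = 69.012 mL.
Additional alveolar pressure from trapping ≈ V_trapped / C = 69.012 / 31.182 = 2.213 cmH2O.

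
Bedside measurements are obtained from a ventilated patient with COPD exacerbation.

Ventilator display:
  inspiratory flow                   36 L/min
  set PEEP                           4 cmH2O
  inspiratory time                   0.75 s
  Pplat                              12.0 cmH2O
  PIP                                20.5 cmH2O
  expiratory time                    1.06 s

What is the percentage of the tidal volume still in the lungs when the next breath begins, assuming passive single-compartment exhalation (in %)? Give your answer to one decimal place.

26.4

Flow: 36 L/min ÷ 60 = 0.6 L/s.
Vt = flow × Ti = 0.6 L/s × 0.75 s × 1000 mL/L = 450.0 mL.
R = (PIP − Pplat)/V̇ = (20.5 − 12.0) / 0.6 = 8.5/0.6 = 14.167 cmH2O·s/L.
C = Vt/(Pplat − PEEP) = 450.0 / (12.0 − 4) = 450.0/8.0 = 56.25 mL/cmH2O.
τ = R × C = 14.167 × 0.05625 L/cmH2O = 0.7969 s.
Fraction remaining at end-expiration = e^(−Te/τ) = e^(−1.06/0.7969) = 0.2644 → 26.44%.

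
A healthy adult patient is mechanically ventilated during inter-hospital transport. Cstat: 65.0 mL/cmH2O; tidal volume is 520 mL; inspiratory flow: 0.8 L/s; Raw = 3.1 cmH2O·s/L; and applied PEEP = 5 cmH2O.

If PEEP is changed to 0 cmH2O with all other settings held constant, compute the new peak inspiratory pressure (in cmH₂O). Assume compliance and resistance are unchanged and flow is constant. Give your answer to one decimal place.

PIP = Vt/C + R·V̇ + PEEP (constant-flow equation of motion).
Only the baseline term changes: ΔPIP = ΔPEEP = 0 − 5 = -5.0 cmH2O.
Original PIP = 520/65.0 + 3.1×0.8 + 5 = 15.48 cmH2O; new PIP = 15.48 + (-5.0) = 10.48 cmH2O.

10.5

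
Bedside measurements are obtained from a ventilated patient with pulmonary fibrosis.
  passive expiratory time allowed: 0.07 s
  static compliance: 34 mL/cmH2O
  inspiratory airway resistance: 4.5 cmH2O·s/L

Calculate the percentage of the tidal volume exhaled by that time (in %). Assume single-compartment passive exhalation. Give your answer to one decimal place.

τ = R × C = 4.5 × 34 mL/cmH2O = 4.5 × 0.034 L/cmH2O = 0.153 s.
Passive exhalation: V(t)/V₀ = e^(−t/τ) = e^(−0.07/0.153) = 0.6329.
Fraction exhaled = 1 − 0.6329 = 0.3671 → 36.71%.

36.7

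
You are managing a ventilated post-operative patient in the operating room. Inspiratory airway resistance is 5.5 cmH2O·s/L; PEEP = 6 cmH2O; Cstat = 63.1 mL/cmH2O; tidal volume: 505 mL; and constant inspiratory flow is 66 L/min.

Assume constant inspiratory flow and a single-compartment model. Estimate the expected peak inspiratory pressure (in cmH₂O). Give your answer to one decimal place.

20.1

Flow: 66 L/min ÷ 60 = 1.1 L/s.
Equation of motion (constant flow): PIP = Vt/C + R·V̇ + PEEP.
PIP = 505/63.1 + 5.5×1.1 + 6 = 8.003 + 6.05 + 6 = 20.053 cmH2O.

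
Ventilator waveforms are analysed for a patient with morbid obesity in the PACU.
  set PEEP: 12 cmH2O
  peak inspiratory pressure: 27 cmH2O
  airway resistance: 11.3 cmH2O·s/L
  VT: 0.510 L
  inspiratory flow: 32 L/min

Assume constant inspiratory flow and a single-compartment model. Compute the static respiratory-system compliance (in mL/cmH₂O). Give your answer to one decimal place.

56.8

Flow: 32 L/min ÷ 60 = 0.5333 L/s.
Equation of motion (constant flow): PIP = Vt/C + R·V̇ + PEEP.
Vt/C = PIP − R·V̇ − PEEP = 27 − 11.3×0.5333 − 12 = 27 − 6.026 − 12 = 8.974 cmH2O.
C = Vt / 8.974 = 510 / 8.974 = 56.831 mL/cmH2O.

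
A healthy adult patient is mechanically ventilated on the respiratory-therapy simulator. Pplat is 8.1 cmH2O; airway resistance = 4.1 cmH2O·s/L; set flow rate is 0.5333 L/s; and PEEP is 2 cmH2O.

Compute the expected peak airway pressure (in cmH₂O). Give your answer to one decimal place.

10.3

PIP = Pplat + Raw × flow = 8.1 + 4.1 × 0.5333 = 8.1 + 2.187 = 10.287 cmH2O.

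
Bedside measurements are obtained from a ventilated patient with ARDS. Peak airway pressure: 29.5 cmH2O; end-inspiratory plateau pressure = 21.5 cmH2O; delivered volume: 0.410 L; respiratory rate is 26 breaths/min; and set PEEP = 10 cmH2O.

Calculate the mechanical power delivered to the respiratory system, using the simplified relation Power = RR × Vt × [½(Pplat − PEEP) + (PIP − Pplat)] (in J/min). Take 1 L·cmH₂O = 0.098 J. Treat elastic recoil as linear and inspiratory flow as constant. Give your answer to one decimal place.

Per-breath work = Vt × [½(Pplat−PEEP) + (PIP−Pplat)] = 0.410 × [0.5×11.5 + 8.0] = 0.410 × 13.75 = 5.638 L·cmH2O.
Power = 26 × 5.638 = 146.59 L·cmH2O/min.
× 0.098 J/(L·cmH2O) → 14.366 J/min.

14.4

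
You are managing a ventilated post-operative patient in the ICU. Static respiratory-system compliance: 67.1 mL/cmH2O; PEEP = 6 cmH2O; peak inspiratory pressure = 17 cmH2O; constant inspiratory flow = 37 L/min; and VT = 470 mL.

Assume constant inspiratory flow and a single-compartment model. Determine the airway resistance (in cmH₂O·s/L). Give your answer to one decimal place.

6.5

Flow: 37 L/min ÷ 60 = 0.6167 L/s.
Equation of motion (constant flow): PIP = Vt/C + R·V̇ + PEEP.
R·V̇ = PIP − Vt/C − PEEP = 17 − 470/67.1 − 6 = 17 − 7.004 − 6 = 3.996 cmH2O.
R = 3.996 / 0.6167 = 6.48 cmH2O·s/L.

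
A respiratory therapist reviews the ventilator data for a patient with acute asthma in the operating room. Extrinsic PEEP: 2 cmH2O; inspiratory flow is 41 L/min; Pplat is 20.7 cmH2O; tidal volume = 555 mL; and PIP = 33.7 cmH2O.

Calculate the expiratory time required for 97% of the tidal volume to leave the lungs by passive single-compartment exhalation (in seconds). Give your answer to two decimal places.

Flow: 41 L/min ÷ 60 = 0.6833 L/s.
R = (PIP − Pplat)/V̇ = (33.7 − 20.7) / 0.6833 = 13.0/0.6833 = 19.025 cmH2O·s/L.
C = Vt/(Pplat − PEEP) = 555.0 / (20.7 − 2) = 555.0/18.7 = 29.679 mL/cmH2O.
τ = R × C = 19.025 × 0.02968 L/cmH2O = 0.5647 s.
t = −τ·ln(1 − 0.97) = −0.5647·ln(0.03) = 1.98 s.

1.98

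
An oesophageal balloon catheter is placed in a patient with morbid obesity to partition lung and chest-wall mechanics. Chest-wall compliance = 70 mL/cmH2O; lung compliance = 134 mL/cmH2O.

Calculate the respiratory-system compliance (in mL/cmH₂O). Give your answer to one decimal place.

46.0

Lung and chest wall are elastances in series: 1/Crs = 1/CL + 1/Ccw.
1/Crs = 1/134 + 1/70 = 0.02175.
Crs = 45.977 mL/cmH2O.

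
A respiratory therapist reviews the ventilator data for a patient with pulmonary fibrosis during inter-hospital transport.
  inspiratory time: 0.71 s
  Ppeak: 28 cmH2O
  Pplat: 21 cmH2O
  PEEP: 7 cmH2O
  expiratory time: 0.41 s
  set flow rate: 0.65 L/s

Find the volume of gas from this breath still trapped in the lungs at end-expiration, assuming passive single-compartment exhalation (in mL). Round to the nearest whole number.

145

Vt = flow × Ti = 0.65 L/s × 0.71 s × 1000 mL/L = 461.5 mL.
R = (PIP − Pplat)/V̇ = (28 − 21) / 0.65 = 7.0/0.65 = 10.769 cmH2O·s/L.
C = Vt/(Pplat − PEEP) = 461.5 / (21 − 7) = 461.5/14.0 = 32.964 mL/cmH2O.
τ = R × C = 10.769 × 0.03296 L/cmH2O = 0.3549 s.
Fraction remaining = e^(−Te/τ) = e^(−0.41/0.3549) = 0.315.
Trapped volume = 461.5 × 0.315 = 145.37 mL.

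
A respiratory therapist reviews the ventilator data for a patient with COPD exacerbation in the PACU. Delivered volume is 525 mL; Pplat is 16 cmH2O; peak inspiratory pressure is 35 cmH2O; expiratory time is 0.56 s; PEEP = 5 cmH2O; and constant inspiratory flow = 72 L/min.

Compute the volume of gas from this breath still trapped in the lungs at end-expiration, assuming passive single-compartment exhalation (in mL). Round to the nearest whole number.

Flow: 72 L/min ÷ 60 = 1.2 L/s.
R = (PIP − Pplat)/V̇ = (35 − 16) / 1.2 = 19.0/1.2 = 15.833 cmH2O·s/L.
C = Vt/(Pplat − PEEP) = 525.0 / (16 − 5) = 525.0/11.0 = 47.727 mL/cmH2O.
τ = R × C = 15.833 × 0.04773 L/cmH2O = 0.7557 s.
Fraction remaining = e^(−Te/τ) = e^(−0.56/0.7557) = 0.4766.
Trapped volume = 525.0 × 0.4766 = 250.22 mL.

250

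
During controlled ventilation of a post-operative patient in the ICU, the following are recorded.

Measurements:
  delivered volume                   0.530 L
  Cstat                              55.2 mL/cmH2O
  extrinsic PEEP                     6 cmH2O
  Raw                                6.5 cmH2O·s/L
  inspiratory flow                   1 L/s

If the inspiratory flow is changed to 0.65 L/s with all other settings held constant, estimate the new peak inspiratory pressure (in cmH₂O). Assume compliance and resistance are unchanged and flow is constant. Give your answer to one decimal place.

19.8

PIP = Vt/C + R·V̇ + PEEP (constant-flow equation of motion).
Only the resistive term changes: ΔPIP = R × ΔV̇ = 6.5 × (0.65 − 1) = 6.5 × -0.35 = -2.275 cmH2O.
Original PIP = 530/55.2 + 6.5×1 + 6 = 22.101 cmH2O; new PIP = 22.101 + (-2.275) = 19.826 cmH2O.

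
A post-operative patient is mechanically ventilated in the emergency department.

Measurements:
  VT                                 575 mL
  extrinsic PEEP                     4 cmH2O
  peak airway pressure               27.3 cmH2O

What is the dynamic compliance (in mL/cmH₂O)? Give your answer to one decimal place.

24.7

Dynamic compliance = Vt / (PIP − PEEP) = 575 / (27.3 − 4) = 575 / 23.3 = 24.678 mL/cmH2O.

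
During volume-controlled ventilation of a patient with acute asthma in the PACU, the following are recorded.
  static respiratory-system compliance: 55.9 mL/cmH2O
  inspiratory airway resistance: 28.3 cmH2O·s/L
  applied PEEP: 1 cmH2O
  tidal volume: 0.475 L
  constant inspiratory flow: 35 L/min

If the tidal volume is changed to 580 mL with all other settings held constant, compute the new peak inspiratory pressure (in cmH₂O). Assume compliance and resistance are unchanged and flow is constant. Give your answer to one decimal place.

27.9

Flow: 35 L/min ÷ 60 = 0.5833 L/s.
PIP = Vt/C + R·V̇ + PEEP (constant-flow equation of motion).
Only the elastic term changes: ΔPIP = ΔVt / C = (580 − 475) / 55.9 = 1.878 cmH2O.
Original PIP = 475/55.9 + 28.3×0.5833 + 1 = 26.005 cmH2O; new PIP = 26.005 + (1.878) = 27.883 cmH2O.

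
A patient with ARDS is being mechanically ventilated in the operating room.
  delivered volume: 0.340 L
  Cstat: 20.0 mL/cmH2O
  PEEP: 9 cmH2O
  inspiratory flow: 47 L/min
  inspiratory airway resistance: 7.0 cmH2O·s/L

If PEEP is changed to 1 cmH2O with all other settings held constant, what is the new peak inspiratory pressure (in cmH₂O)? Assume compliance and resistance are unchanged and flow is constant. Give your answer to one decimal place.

Flow: 47 L/min ÷ 60 = 0.7833 L/s.
PIP = Vt/C + R·V̇ + PEEP (constant-flow equation of motion).
Only the baseline term changes: ΔPIP = ΔPEEP = 1 − 9 = -8.0 cmH2O.
Original PIP = 340/20.0 + 7.0×0.7833 + 9 = 31.483 cmH2O; new PIP = 31.483 + (-8.0) = 23.483 cmH2O.

23.5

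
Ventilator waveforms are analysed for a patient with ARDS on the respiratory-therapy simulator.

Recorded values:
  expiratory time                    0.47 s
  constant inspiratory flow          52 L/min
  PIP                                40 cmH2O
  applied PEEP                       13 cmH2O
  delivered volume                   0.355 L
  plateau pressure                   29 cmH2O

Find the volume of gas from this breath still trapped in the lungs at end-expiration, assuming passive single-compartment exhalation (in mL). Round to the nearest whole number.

67

Flow: 52 L/min ÷ 60 = 0.8667 L/s.
R = (PIP − Pplat)/V̇ = (40 − 29) / 0.8667 = 11.0/0.8667 = 12.692 cmH2O·s/L.
C = Vt/(Pplat − PEEP) = 355.0 / (29 − 13) = 355.0/16.0 = 22.188 mL/cmH2O.
τ = R × C = 12.692 × 0.02219 L/cmH2O = 0.2816 s.
Fraction remaining = e^(−Te/τ) = e^(−0.47/0.2816) = 0.1884.
Trapped volume = 355.0 × 0.1884 = 66.882 mL.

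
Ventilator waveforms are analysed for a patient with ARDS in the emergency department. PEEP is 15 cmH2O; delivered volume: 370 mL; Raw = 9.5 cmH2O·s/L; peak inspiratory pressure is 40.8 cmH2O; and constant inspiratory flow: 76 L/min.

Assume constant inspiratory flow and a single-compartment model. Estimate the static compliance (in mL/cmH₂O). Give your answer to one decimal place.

Flow: 76 L/min ÷ 60 = 1.2667 L/s.
Equation of motion (constant flow): PIP = Vt/C + R·V̇ + PEEP.
Vt/C = PIP − R·V̇ − PEEP = 40.8 − 9.5×1.2667 − 15 = 40.8 − 12.034 − 15 = 13.766 cmH2O.
C = Vt / 13.766 = 370 / 13.766 = 26.878 mL/cmH2O.

26.9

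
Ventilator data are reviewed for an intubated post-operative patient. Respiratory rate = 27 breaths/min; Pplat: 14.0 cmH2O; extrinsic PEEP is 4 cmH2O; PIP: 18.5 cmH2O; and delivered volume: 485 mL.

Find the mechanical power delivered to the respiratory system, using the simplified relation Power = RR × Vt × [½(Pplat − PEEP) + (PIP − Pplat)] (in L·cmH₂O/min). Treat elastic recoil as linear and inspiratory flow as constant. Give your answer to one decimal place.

Per-breath work = Vt × [½(Pplat−PEEP) + (PIP−Pplat)] = 0.485 × [0.5×10.0 + 4.5] = 0.485 × 9.5 = 4.608 L·cmH2O.
Power = 27 × 4.608 = 124.42 L·cmH2O/min.

124.4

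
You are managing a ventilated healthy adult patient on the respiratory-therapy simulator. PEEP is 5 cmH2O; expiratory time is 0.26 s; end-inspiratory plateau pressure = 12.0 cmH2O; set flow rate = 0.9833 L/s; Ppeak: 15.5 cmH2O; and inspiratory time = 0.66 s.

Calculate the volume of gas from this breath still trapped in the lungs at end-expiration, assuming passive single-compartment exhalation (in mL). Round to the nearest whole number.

Vt = flow × Ti = 0.9833 L/s × 0.66 s × 1000 mL/L = 648.98 mL.
R = (PIP − Pplat)/V̇ = (15.5 − 12.0) / 0.9833 = 3.5/0.9833 = 3.559 cmH2O·s/L.
C = Vt/(Pplat − PEEP) = 648.98 / (12.0 − 5) = 648.98/7.0 = 92.711 mL/cmH2O.
τ = R × C = 3.559 × 0.09271 L/cmH2O = 0.33 s.
Fraction remaining = e^(−Te/τ) = e^(−0.26/0.33) = 0.4548.
Trapped volume = 648.98 × 0.4548 = 295.16 mL.

295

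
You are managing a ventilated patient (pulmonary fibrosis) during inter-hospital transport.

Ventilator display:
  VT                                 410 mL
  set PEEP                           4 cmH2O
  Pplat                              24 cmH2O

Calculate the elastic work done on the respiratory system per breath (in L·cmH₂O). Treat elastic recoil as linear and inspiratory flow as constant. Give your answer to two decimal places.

4.10

Elastic work ≈ ½ × (Pplat − PEEP) × Vt = 0.5 × (24 − 4) × 0.410 L = 0.5 × 20.0 × 0.410 = 4.1 L·cmH2O.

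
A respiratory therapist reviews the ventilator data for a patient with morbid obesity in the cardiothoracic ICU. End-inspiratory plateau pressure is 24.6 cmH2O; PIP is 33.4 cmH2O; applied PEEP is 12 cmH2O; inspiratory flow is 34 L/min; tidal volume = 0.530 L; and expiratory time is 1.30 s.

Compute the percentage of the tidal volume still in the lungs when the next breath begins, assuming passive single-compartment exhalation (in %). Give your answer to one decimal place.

13.7

Flow: 34 L/min ÷ 60 = 0.5667 L/s.
R = (PIP − Pplat)/V̇ = (33.4 − 24.6) / 0.5667 = 8.8/0.5667 = 15.528 cmH2O·s/L.
C = Vt/(Pplat − PEEP) = 530.0 / (24.6 − 12) = 530.0/12.6 = 42.063 mL/cmH2O.
τ = R × C = 15.528 × 0.04206 L/cmH2O = 0.6531 s.
Fraction remaining at end-expiration = e^(−Te/τ) = e^(−1.30/0.6531) = 0.1366 → 13.66%.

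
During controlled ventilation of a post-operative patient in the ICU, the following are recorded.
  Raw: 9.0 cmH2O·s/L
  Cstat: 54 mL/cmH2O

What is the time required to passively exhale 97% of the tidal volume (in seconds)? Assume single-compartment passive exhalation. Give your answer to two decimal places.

τ = R × C = 9.0 × 54 mL/cmH2O = 9.0 × 0.054 L/cmH2O = 0.486 s.
Exhaled fraction f = 1 − e^(−t/τ) → t = −τ·ln(1 − f) = −0.486·ln(0.03) = 1.704 s.

1.70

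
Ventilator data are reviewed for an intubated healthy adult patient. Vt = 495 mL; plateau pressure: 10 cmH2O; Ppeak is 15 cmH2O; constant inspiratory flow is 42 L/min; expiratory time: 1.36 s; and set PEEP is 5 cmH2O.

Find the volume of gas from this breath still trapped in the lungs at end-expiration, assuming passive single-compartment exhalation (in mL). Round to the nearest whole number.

Flow: 42 L/min ÷ 60 = 0.7 L/s.
R = (PIP − Pplat)/V̇ = (15 − 10) / 0.7 = 5.0/0.7 = 7.143 cmH2O·s/L.
C = Vt/(Pplat − PEEP) = 495.0 / (10 − 5) = 495.0/5.0 = 99.0 mL/cmH2O.
τ = R × C = 7.143 × 0.099 L/cmH2O = 0.7072 s.
Fraction remaining = e^(−Te/τ) = e^(−1.36/0.7072) = 0.1462.
Trapped volume = 495.0 × 0.1462 = 72.369 mL.

72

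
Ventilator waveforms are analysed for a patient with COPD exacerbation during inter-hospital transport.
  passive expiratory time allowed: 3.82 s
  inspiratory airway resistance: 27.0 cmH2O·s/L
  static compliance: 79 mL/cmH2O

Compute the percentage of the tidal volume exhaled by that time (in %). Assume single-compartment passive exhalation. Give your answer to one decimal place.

83.3

τ = R × C = 27.0 × 79 mL/cmH2O = 27.0 × 0.079 L/cmH2O = 2.133 s.
Passive exhalation: V(t)/V₀ = e^(−t/τ) = e^(−3.82/2.133) = 0.1668.
Fraction exhaled = 1 − 0.1668 = 0.8332 → 83.32%.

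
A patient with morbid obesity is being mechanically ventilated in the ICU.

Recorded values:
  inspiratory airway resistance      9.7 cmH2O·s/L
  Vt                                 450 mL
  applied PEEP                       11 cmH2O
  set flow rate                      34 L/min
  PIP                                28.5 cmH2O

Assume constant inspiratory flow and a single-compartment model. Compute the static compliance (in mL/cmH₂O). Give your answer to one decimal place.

37.5

Flow: 34 L/min ÷ 60 = 0.5667 L/s.
Equation of motion (constant flow): PIP = Vt/C + R·V̇ + PEEP.
Vt/C = PIP − R·V̇ − PEEP = 28.5 − 9.7×0.5667 − 11 = 28.5 − 5.497 − 11 = 12.003 cmH2O.
C = Vt / 12.003 = 450 / 12.003 = 37.491 mL/cmH2O.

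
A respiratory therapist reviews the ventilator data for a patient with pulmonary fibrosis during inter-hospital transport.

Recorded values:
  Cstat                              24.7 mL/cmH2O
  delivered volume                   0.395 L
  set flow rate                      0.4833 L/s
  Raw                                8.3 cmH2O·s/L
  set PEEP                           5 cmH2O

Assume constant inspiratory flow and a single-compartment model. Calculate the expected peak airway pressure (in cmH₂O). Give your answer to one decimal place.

Equation of motion (constant flow): PIP = Vt/C + R·V̇ + PEEP.
PIP = 395/24.7 + 8.3×0.4833 + 5 = 15.992 + 4.011 + 5 = 25.003 cmH2O.

25.0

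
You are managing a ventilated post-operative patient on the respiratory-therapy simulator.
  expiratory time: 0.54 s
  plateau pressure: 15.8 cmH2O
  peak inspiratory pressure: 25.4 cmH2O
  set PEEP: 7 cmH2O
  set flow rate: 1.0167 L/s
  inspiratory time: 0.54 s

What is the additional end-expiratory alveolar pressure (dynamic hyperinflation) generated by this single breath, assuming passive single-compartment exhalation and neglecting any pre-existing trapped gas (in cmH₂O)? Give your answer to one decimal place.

3.5

Vt = flow × Ti = 1.0167 L/s × 0.54 s × 1000 mL/L = 549.02 mL.
R = (PIP − Pplat)/V̇ = (25.4 − 15.8) / 1.0167 = 9.6/1.0167 = 9.442 cmH2O·s/L.
C = Vt/(Pplat − PEEP) = 549.02 / (15.8 − 7) = 549.02/8.8 = 62.389 mL/cmH2O.
τ = R × C = 9.442 × 0.06239 L/cmH2O = 0.5891 s.
Fraction remaining = e^(−Te/τ) = e^(−0.54/0.5891) = 0.3999; trapped volume = 549.02 × 0.3999 = 219.55 mL.
Additional alveolar pressure from trapping ≈ V_trapped / C = 219.55 / 62.389 = 3.519 cmH2O.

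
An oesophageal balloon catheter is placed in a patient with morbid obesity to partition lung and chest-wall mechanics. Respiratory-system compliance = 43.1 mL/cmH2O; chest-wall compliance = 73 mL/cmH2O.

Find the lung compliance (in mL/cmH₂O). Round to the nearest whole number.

105

1/CL = 1/Crs − 1/Ccw.
1/CL = 1/43.1 − 1/73 = 0.009503.
CL = 105.23 mL/cmH2O.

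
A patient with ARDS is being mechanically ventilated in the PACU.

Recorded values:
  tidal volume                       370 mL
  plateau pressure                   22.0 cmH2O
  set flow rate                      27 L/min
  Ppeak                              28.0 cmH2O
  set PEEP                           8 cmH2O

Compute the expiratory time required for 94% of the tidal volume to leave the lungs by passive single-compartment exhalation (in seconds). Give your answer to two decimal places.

0.99

Flow: 27 L/min ÷ 60 = 0.45 L/s.
R = (PIP − Pplat)/V̇ = (28.0 − 22.0) / 0.45 = 6.0/0.45 = 13.333 cmH2O·s/L.
C = Vt/(Pplat − PEEP) = 370.0 / (22.0 − 8) = 370.0/14.0 = 26.429 mL/cmH2O.
τ = R × C = 13.333 × 0.02643 L/cmH2O = 0.3524 s.
t = −τ·ln(1 − 0.94) = −0.3524·ln(0.06) = 0.9914 s.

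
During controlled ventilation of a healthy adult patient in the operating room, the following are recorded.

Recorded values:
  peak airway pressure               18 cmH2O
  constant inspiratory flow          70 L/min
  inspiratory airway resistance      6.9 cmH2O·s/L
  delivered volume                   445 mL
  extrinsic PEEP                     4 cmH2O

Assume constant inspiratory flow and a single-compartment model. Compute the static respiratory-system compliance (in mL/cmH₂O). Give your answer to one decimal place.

74.8

Flow: 70 L/min ÷ 60 = 1.1667 L/s.
Equation of motion (constant flow): PIP = Vt/C + R·V̇ + PEEP.
Vt/C = PIP − R·V̇ − PEEP = 18 − 6.9×1.1667 − 4 = 18 − 8.05 − 4 = 5.95 cmH2O.
C = Vt / 5.95 = 445 / 5.95 = 74.79 mL/cmH2O.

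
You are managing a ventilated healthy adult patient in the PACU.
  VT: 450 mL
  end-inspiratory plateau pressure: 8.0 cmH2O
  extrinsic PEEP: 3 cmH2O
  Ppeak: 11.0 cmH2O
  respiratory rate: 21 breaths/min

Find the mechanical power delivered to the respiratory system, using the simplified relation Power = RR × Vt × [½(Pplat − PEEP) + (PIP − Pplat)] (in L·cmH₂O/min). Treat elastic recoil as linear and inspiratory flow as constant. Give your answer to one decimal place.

52.0

Per-breath work = Vt × [½(Pplat−PEEP) + (PIP−Pplat)] = 0.450 × [0.5×5.0 + 3.0] = 0.450 × 5.5 = 2.475 L·cmH2O.
Power = 21 × 2.475 = 51.975 L·cmH2O/min.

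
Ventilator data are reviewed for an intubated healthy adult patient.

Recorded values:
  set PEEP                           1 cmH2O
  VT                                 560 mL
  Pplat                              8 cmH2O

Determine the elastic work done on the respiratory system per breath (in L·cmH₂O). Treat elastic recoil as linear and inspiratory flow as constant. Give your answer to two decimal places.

1.96

Elastic work ≈ ½ × (Pplat − PEEP) × Vt = 0.5 × (8 − 1) × 0.560 L = 0.5 × 7.0 × 0.560 = 1.96 L·cmH2O.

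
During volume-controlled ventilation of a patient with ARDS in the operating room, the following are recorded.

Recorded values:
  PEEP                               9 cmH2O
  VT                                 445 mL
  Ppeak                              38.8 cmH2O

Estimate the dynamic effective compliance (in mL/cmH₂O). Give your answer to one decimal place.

Dynamic compliance = Vt / (PIP − PEEP) = 445 / (38.8 − 9) = 445 / 29.8 = 14.933 mL/cmH2O.

14.9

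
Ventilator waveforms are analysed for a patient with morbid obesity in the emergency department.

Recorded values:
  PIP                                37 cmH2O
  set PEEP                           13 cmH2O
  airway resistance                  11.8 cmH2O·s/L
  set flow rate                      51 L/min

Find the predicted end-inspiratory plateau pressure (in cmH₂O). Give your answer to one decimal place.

Flow: 51 L/min ÷ 60 = 0.85 L/s.
Pplat = PIP − Raw × flow = 37 − 11.8 × 0.85 = 37 − 10.03 = 26.97 cmH2O.

27.0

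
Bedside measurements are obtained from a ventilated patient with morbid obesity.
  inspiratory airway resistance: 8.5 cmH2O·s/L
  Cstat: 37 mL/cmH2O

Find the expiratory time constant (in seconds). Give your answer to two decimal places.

0.31

τ = R × C = 8.5 × 37 mL/cmH2O = 8.5 × 0.037 L/cmH2O = 0.3145 s.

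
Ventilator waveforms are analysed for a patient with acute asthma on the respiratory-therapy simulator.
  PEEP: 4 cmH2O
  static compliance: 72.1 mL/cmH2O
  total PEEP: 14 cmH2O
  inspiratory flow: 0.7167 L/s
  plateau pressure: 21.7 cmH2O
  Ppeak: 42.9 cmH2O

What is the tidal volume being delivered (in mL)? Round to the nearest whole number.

End-expiratory occlusion gives total PEEP = 14 cmH2O (intrinsic PEEP = 14 − 4 = 10). Use total PEEP for the elastic gradient.
Vt = Cstat × (Pplat − PEEPtotal) = 72.1 × (21.7 − 14) = 72.1 × 7.7 = 555.17 mL.

555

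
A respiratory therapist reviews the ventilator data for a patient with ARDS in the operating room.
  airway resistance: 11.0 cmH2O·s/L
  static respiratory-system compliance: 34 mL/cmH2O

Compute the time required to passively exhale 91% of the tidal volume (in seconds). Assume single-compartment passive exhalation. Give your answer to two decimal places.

τ = R × C = 11.0 × 34 mL/cmH2O = 11.0 × 0.034 L/cmH2O = 0.374 s.
Exhaled fraction f = 1 − e^(−t/τ) → t = −τ·ln(1 − f) = −0.374·ln(0.09) = 0.9006 s.

0.90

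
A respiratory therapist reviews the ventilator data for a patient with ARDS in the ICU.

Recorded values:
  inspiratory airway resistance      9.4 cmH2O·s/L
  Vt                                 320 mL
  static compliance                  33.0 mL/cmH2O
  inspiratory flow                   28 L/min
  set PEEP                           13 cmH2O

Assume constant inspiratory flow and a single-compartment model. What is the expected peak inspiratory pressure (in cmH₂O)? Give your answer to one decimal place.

27.1

Flow: 28 L/min ÷ 60 = 0.4667 L/s.
Equation of motion (constant flow): PIP = Vt/C + R·V̇ + PEEP.
PIP = 320/33.0 + 9.4×0.4667 + 13 = 9.697 + 4.387 + 13 = 27.084 cmH2O.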